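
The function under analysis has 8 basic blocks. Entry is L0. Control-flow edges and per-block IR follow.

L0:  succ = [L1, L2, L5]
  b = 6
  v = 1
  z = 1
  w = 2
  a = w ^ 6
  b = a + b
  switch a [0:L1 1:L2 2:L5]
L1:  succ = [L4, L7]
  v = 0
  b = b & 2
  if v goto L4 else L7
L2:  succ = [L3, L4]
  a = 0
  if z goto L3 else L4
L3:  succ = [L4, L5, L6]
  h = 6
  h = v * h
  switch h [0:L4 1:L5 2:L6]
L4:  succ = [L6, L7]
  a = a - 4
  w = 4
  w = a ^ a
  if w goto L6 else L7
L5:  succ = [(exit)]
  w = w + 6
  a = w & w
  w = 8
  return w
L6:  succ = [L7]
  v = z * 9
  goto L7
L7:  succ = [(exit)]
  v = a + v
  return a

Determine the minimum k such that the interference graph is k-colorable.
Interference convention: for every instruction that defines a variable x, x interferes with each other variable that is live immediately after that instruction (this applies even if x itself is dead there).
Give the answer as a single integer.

Per-block:
  L0: def={a,b,v,w,z} ue=∅
  L1: def={b,v} ue={b}
  L2: def={a} ue={z}
  L3: def={h} ue={v}
  L4: def={a,w} ue={a}
  L5: def={a,w} ue={w}
  L6: def={v} ue={z}
  L7: def={v} ue={a,v}

Liveness:
  L0: in=∅ out={a,b,v,w,z}
  L1: in={a,b,z} out={a,v,z}
  L2: in={v,w,z} out={a,v,w,z}
  L3: in={a,v,w,z} out={a,v,w,z}
  L4: in={a,v,z} out={a,v,z}
  L5: in={w} out=∅
  L6: in={a,z} out={a,v}
  L7: in={a,v} out=∅

Interference:
  a: {b,h,v,w,z}
  b: {a,v,w,z}
  h: {a,v,w,z}
  v: {a,b,h,w,z}
  w: {a,b,h,v,z}
  z: {a,b,h,v,w}

Chromatic number:
  lower bound: {a,b,v,w,z} mutually conflict ⇒ χ ≥ 5
  assign a→c0 b→c4 h→c4 v→c1 w→c2 z→c3 — no edge inside a register ⇒ χ ≤ 5
  χ = 5

Answer: 5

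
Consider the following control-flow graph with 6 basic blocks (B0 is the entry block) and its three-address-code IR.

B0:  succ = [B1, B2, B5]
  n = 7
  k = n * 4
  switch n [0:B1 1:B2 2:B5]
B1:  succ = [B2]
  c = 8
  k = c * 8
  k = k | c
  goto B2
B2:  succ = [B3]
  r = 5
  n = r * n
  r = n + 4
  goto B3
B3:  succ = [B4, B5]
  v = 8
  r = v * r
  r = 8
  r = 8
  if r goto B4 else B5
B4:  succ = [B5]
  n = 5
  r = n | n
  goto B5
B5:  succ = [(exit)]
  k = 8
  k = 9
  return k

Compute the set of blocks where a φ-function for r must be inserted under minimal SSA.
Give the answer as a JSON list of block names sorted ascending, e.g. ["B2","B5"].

Answer: ["B5"]

Analysis:
idom tree: B1←B0 B2←B0 B3←B2 B4←B3 B5←B0
Dom∩ at merges:
  B2: preds {B0,B1}: {B0} ∩ {B0,B1} = {B0}; idom=B0
  B5: preds {B0,B3,B4}: {B0} ∩ {B0,B2,B3} ∩ {B0,B2,B3,B4} = {B0}; idom=B0

DF derivation:
  B2←B0: walk · to B0
  B2←B1: walk B1 to B0
  B5←B0: walk · to B0
  B5←B3: walk B3→B2 to B0
  B5←B4: walk B4→B3→B2 to B0
  B0 → ∅
  B1 → {B2}
  B2 → {B5}
  B3 → {B5}
  B4 → {B5}
  B5 → ∅

φ for r: defs {B2,B3,B4}
  DF⁺ = {B5}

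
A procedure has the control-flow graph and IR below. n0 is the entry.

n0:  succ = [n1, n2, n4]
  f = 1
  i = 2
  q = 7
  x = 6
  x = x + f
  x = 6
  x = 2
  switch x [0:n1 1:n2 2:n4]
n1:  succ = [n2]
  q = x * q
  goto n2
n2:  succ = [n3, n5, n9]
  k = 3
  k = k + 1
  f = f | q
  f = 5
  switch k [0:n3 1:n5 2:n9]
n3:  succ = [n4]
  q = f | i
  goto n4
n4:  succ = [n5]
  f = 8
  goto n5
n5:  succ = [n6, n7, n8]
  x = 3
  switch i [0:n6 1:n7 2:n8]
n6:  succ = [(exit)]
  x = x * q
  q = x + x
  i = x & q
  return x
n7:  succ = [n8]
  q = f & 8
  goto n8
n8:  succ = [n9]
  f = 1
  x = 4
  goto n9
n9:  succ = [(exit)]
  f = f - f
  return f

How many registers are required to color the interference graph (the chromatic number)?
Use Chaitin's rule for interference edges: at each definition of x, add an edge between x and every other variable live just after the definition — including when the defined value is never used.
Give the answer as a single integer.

Per-block:
  n0: {f,i,q,x} / ∅
  n1: {q} / {q,x}
  n2: {f,k} / {f,q}
  n3: {q} / {f,i}
  n4: {f} / ∅
  n5: {x} / {i}
  n6: {i,q,x} / {q,x}
  n7: {q} / {f}
  n8: {f,x} / ∅
  n9: {f} / {f}

Backward fixpoint:
  live n0: ∅→{f,i,q,x}
  live n1: {f,i,q,x}→{f,i,q}
  live n2: {f,i,q}→{f,i,q}
  live n3: {f,i}→{i,q}
  live n4: {i,q}→{f,i,q}
  live n5: {f,i,q}→{f,q,x}
  live n6: {q,x}→∅
  live n7: {f}→∅
  live n8: ∅→{f}
  live n9: {f}→∅

Interference:
  f: {i,k,q,x}
  i: {f,k,q,x}
  k: {f,i,q}
  q: {f,i,k,x}
  x: {f,i,q}

Registers:
  clique {f,i,k,q} ⇒ need ≥ 4
  4-colouring: R0={f}  R1={i}  R2={q}  R3={k,x}
  χ = 4

Answer: 4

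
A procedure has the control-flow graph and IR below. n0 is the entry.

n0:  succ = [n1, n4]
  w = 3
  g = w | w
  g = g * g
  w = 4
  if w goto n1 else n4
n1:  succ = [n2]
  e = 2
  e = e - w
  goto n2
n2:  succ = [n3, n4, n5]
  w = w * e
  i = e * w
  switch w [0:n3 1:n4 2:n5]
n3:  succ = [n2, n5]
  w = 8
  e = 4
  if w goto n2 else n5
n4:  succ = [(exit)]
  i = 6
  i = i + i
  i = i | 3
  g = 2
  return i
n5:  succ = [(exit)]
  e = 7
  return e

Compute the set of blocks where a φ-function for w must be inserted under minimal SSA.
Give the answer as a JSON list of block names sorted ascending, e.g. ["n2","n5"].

Answer: ["n2", "n4", "n5"]

Analysis:
idom tree: n1←n0 n2←n1 n3←n2 n4←n0 n5←n2
Dom at joins:
  n2: preds {n1,n3}: {n0,n1} ∩ {n0,n1,n2,n3} = {n0,n1}; idom=n1
  n4: preds {n0,n2}: {n0} ∩ {n0,n1,n2} = {n0}; idom=n0
  n5: preds {n2,n3}: {n0,n1,n2} ∩ {n0,n1,n2,n3} = {n0,n1,n2}; idom=n2

Frontier:
  n2←n1: walk · to n1
  n2←n3: walk n3→n2 to n1
  n4←n0: walk · to n0
  n4←n2: walk n2→n1 to n0
  n5←n2: walk · to n2
  n5←n3: walk n3 to n2
  DF(n0)=∅
  DF(n1)={n4}
  DF(n2)={n2,n4}
  DF(n3)={n2,n5}
  DF(n4)=∅
  DF(n5)=∅

φ for w: defs {n0,n2,n3}
  DF⁺ = {n2,n4,n5}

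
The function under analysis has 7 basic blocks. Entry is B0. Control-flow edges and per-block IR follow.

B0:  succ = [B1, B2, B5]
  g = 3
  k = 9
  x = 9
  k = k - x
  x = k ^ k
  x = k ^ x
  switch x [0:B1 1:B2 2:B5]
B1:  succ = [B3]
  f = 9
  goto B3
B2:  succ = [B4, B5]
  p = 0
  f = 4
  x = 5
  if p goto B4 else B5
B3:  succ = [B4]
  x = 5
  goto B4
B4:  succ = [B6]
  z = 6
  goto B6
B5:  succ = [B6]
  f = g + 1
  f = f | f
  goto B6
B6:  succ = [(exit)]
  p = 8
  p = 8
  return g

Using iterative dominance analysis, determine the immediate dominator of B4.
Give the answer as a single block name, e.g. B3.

Answer: B0

Derivation:
idom tree: B1←B0 B2←B0 B3←B1 B4←B0 B5←B0 B6←B0
Join-block Dom:
  B4: preds {B2,B3}: {B0,B2} ∩ {B0,B1,B3} = {B0}; idom=B0
  B5: preds {B0,B2}: {B0} ∩ {B0,B2} = {B0}; idom=B0
  B6: preds {B4,B5}: {B0,B4} ∩ {B0,B5} = {B0}; idom=B0

idom(B4) = B0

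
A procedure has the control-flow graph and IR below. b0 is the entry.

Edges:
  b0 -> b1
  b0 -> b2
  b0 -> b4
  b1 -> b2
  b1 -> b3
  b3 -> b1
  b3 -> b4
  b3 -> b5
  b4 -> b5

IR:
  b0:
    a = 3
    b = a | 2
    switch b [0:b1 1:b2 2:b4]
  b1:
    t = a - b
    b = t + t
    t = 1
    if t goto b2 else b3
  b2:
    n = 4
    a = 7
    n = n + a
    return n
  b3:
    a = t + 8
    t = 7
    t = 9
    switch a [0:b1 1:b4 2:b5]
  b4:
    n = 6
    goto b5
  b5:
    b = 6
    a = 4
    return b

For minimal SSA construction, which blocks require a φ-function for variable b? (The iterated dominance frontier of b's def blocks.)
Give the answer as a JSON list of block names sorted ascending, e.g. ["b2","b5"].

idom tree: b1←b0 b2←b0 b3←b1 b4←b0 b5←b0
Dom∩ at merges:
  b1: preds {b0,b3}: {b0} ∩ {b0,b1,b3} = {b0}; idom=b0
  b2: preds {b0,b1}: {b0} ∩ {b0,b1} = {b0}; idom=b0
  b4: preds {b0,b3}: {b0} ∩ {b0,b1,b3} = {b0}; idom=b0
  b5: preds {b3,b4}: {b0,b1,b3} ∩ {b0,b4} = {b0}; idom=b0

Frontier:
  join b1 pred b0: · stop@b0
  join b1 pred b3: b3→b1 stop@b0
  join b2 pred b0: · stop@b0
  join b2 pred b1: b1 stop@b0
  join b4 pred b0: · stop@b0
  join b4 pred b3: b3→b1 stop@b0
  join b5 pred b3: b3→b1 stop@b0
  join b5 pred b4: b4 stop@b0
  b0: DF=∅
  b1: DF={b1,b2,b4,b5}
  b2: DF=∅
  b3: DF={b1,b4,b5}
  b4: DF={b5}
  b5: DF=∅

φ for b: defs {b0,b1,b5}
  DF⁺ = {b1,b2,b4,b5}

Answer: ["b1", "b2", "b4", "b5"]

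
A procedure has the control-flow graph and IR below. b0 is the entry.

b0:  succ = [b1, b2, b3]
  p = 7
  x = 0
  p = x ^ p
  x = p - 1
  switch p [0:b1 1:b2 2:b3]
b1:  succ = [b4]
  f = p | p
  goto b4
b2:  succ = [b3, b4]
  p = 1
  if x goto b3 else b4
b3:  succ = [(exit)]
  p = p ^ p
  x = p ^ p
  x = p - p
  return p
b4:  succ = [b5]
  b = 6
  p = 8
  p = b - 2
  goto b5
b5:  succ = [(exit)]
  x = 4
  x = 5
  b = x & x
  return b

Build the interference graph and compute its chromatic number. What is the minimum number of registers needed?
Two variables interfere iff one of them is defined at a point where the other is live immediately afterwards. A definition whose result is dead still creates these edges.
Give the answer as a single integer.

Block summaries:
  b0: {p,x} / ∅
  b1: {f} / {p}
  b2: {p} / {x}
  b3: {p,x} / {p}
  b4: {b,p} / ∅
  b5: {b,x} / ∅

Backward fixpoint:
  b0: in=∅ out={p,x}
  b1: in={p} out=∅
  b2: in={x} out={p}
  b3: in={p} out=∅
  b4: in=∅ out=∅
  b5: in=∅ out=∅

Interference:
  b↔{p}
  f↔∅
  p↔{b,x}
  x↔{p}

Registers:
  {b,p} pairwise interfere (2-clique) ⇒ χ ≥ 2
  assign b→R1 f→R0 p→R0 x→R1 — no edge inside a register ⇒ χ ≤ 2
  χ = 2

Answer: 2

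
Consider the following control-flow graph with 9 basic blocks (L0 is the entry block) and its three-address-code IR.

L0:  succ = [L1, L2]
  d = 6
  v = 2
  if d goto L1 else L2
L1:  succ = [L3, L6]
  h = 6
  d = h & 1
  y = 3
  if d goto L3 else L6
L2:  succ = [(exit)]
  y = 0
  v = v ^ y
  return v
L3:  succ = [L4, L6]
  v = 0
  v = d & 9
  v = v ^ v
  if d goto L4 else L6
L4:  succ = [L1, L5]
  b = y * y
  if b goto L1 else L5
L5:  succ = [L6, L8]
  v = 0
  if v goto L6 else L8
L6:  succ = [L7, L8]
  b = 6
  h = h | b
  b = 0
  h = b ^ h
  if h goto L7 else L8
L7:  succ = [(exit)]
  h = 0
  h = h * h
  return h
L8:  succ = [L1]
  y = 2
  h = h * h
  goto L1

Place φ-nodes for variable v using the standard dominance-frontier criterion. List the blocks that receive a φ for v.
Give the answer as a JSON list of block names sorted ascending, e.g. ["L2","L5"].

Answer: ["L1", "L6", "L8"]

Working:
idom tree: L1←L0 L2←L0 L3←L1 L4←L3 L5←L4 L6←L1 L7←L6 L8←L1
Dom∩ at merges:
  L1: preds {L0,L4,L8}: {L0} ∩ {L0,L1,L3,L4} ∩ {L0,L1,L8} = {L0}; idom=L0
  L6: preds {L1,L3,L5}: {L0,L1} ∩ {L0,L1,L3} ∩ {L0,L1,L3,L4,L5} = {L0,L1}; idom=L1
  L8: preds {L5,L6}: {L0,L1,L3,L4,L5} ∩ {L0,L1,L6} = {L0,L1}; idom=L1

DF walk-up:
  join L1 pred L0: · stop@L0
  join L1 pred L4: L4→L3→L1 stop@L0
  join L1 pred L8: L8→L1 stop@L0
  join L6 pred L1: · stop@L1
  join L6 pred L3: L3 stop@L1
  join L6 pred L5: L5→L4→L3 stop@L1
  join L8 pred L5: L5→L4→L3 stop@L1
  join L8 pred L6: L6 stop@L1
  L0: DF=∅
  L1: DF={L1}
  L2: DF=∅
  L3: DF={L1,L6,L8}
  L4: DF={L1,L6,L8}
  L5: DF={L6,L8}
  L6: DF={L8}
  L7: DF=∅
  L8: DF={L1}

φ for v: defs {L0,L2,L3,L5}
  DF⁺ = {L1,L6,L8}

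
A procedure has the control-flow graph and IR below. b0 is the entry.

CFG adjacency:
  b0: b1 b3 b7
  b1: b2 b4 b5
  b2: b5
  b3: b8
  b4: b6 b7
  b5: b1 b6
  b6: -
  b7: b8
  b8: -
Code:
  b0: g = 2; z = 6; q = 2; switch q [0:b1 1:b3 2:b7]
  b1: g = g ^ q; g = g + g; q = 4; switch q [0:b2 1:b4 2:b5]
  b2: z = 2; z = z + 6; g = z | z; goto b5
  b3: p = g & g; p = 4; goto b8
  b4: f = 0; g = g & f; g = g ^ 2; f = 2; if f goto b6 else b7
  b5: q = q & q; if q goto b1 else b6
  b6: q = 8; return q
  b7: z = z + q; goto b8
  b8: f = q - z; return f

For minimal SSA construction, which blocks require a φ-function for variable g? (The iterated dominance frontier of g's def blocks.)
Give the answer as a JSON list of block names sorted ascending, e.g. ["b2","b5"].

Answer: ["b1", "b5", "b6", "b7", "b8"]

Working:
idom tree: b1←b0 b2←b1 b3←b0 b4←b1 b5←b1 b6←b1 b7←b0 b8←b0
Join-block Dom:
  b1: preds {b0,b5}: {b0} ∩ {b0,b1,b5} = {b0}; idom=b0
  b5: preds {b1,b2}: {b0,b1} ∩ {b0,b1,b2} = {b0,b1}; idom=b1
  b6: preds {b4,b5}: {b0,b1,b4} ∩ {b0,b1,b5} = {b0,b1}; idom=b1
  b7: preds {b0,b4}: {b0} ∩ {b0,b1,b4} = {b0}; idom=b0
  b8: preds {b3,b7}: {b0,b3} ∩ {b0,b7} = {b0}; idom=b0

DF walk-up:
  join b1 pred b0: · stop@b0
  join b1 pred b5: b5→b1 stop@b0
  join b5 pred b1: · stop@b1
  join b5 pred b2: b2 stop@b1
  join b6 pred b4: b4 stop@b1
  join b6 pred b5: b5 stop@b1
  join b7 pred b0: · stop@b0
  join b7 pred b4: b4→b1 stop@b0
  join b8 pred b3: b3 stop@b0
  join b8 pred b7: b7 stop@b0
  DF(b0)=∅
  DF(b1)={b1,b7}
  DF(b2)={b5}
  DF(b3)={b8}
  DF(b4)={b6,b7}
  DF(b5)={b1,b6}
  DF(b6)=∅
  DF(b7)={b8}
  DF(b8)=∅

φ for g: defs {b0,b1,b2,b4}
  DF⁺ = {b1,b5,b6,b7,b8}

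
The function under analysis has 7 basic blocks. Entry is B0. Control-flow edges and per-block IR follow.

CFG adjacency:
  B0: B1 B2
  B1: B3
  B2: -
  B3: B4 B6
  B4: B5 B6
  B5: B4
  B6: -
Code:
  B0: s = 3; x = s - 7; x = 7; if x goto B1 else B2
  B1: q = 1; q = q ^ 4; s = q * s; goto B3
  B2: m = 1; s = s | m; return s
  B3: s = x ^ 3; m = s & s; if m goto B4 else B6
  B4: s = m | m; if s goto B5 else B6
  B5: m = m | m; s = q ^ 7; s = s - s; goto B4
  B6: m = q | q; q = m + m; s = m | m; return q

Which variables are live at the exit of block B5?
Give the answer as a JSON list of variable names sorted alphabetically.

def/use:
  B0 def {s,x} use ∅
  B1 def {q,s} use {s}
  B2 def {m,s} use {s}
  B3 def {m,s} use {x}
  B4 def {s} use {m}
  B5 def {m,s} use {m,q}
  B6 def {m,q,s} use {q}

Backward fixpoint:
  live B0: ∅→{s,x}
  live B1: {s,x}→{q,x}
  live B2: {s}→∅
  live B3: {q,x}→{m,q}
  live B4: {m,q}→{m,q}
  live B5: {m,q}→{m,q}
  live B6: {q}→∅

live-out(B5) = ["m", "q"]

Answer: ["m", "q"]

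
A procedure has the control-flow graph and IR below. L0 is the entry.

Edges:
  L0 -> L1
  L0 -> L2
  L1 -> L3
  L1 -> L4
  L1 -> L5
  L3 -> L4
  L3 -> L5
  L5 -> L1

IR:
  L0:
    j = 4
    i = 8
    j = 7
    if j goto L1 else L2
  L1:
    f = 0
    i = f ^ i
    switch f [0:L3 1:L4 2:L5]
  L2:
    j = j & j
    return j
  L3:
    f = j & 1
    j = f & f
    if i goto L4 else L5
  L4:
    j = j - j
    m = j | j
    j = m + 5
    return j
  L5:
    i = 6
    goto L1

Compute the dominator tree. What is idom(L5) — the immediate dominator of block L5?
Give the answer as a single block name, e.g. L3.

Answer: L1

Working:
idom tree: L1←L0 L2←L0 L3←L1 L4←L1 L5←L1
Dom∩ at merges:
  L1: preds {L0,L5}: {L0} ∩ {L0,L1,L5} = {L0}; idom=L0
  L4: preds {L1,L3}: {L0,L1} ∩ {L0,L1,L3} = {L0,L1}; idom=L1
  L5: preds {L1,L3}: {L0,L1} ∩ {L0,L1,L3} = {L0,L1}; idom=L1

idom(L5) = L1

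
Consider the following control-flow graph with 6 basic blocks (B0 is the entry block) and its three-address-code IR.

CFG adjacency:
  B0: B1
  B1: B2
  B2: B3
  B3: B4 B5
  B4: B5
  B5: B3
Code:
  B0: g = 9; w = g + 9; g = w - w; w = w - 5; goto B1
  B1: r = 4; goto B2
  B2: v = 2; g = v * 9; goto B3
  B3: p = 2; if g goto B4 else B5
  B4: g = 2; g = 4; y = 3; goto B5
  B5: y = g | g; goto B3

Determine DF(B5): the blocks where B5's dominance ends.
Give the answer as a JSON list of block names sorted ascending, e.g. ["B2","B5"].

idom tree: B1←B0 B2←B1 B3←B2 B4←B3 B5←B3
Join-block Dom:
  B3: preds {B2,B5}: {B0,B1,B2} ∩ {B0,B1,B2,B3,B5} = {B0,B1,B2}; idom=B2
  B5: preds {B3,B4}: {B0,B1,B2,B3} ∩ {B0,B1,B2,B3,B4} = {B0,B1,B2,B3}; idom=B3

DF walk-up:
  B3←B2: walk · to B2
  B3←B5: walk B5→B3 to B2
  B5←B3: walk · to B3
  B5←B4: walk B4 to B3
  DF(B0)=∅
  DF(B1)=∅
  DF(B2)=∅
  DF(B3)={B3}
  DF(B4)={B5}
  DF(B5)={B3}

DF(B5) = ["B3"]

Answer: ["B3"]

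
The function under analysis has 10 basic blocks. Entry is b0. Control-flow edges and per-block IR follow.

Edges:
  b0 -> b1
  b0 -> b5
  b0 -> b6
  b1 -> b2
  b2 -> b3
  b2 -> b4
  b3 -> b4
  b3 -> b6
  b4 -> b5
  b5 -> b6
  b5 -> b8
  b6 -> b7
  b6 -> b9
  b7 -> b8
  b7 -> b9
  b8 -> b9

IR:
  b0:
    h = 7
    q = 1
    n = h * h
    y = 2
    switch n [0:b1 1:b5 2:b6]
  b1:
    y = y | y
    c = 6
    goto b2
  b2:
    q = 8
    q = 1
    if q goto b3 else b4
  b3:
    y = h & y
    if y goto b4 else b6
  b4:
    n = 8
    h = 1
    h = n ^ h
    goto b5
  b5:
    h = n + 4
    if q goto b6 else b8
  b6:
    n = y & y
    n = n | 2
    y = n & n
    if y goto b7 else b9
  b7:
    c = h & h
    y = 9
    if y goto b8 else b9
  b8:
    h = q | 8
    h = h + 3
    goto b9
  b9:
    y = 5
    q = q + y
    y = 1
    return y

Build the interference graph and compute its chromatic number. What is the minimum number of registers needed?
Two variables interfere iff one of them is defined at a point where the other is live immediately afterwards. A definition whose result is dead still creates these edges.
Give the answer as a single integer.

Block summaries:
  b0: def={h,n,q,y} ue=∅
  b1: def={c,y} ue={y}
  b2: def={q} ue=∅
  b3: def={y} ue={h,y}
  b4: def={h,n} ue=∅
  b5: def={h} ue={n,q}
  b6: def={n,y} ue={y}
  b7: def={c,y} ue={h}
  b8: def={h} ue={q}
  b9: def={q,y} ue={q}

Liveness:
  b0: in=∅ out={h,n,q,y}
  b1: in={h,y} out={h,y}
  b2: in={h,y} out={h,q,y}
  b3: in={h,q,y} out={h,q,y}
  b4: in={q,y} out={n,q,y}
  b5: in={n,q,y} out={h,q,y}
  b6: in={h,q,y} out={h,q}
  b7: in={h,q} out={q}
  b8: in={q} out={q}
  b9: in={q} out=∅

Conflict graph:
  c — {h,q,y}
  h — {c,n,q,y}
  n — {h,q,y}
  q — {c,h,n,y}
  y — {c,h,n,q}

Colouring:
  lower bound: {c,h,q,y} mutually conflict ⇒ χ ≥ 4
  4-colouring: R0={h}  R1={q}  R2={y}  R3={c,n}
  χ = 4

Answer: 4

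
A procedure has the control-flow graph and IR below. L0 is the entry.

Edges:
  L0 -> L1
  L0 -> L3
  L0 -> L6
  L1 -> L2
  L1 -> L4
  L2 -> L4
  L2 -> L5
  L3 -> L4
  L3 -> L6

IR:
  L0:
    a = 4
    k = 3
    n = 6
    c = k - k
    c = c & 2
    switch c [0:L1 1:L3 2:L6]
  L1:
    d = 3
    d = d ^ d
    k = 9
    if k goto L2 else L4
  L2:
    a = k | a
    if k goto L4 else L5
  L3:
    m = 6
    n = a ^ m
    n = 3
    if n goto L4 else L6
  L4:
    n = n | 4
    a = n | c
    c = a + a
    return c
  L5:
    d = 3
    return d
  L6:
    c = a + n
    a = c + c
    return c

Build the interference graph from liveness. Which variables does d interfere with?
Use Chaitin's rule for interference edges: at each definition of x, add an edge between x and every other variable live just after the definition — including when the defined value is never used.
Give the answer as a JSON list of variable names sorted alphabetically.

Answer: ["a", "c", "n"]

Derivation:
Block summaries:
  L0: {a,c,k,n} / ∅
  L1: {d,k} / ∅
  L2: {a} / {a,k}
  L3: {m,n} / {a}
  L4: {a,c,n} / {c,n}
  L5: {d} / ∅
  L6: {a,c} / {a,n}

Live sets:
  L0 li=∅ lo={a,c,n}
  L1 li={a,c,n} lo={a,c,k,n}
  L2 li={a,c,k,n} lo={c,n}
  L3 li={a,c} lo={a,c,n}
  L4 li={c,n} lo=∅
  L5 li=∅ lo=∅
  L6 li={a,n} lo=∅

Interfere edges:
  a: {c,d,k,m,n}
  c: {a,d,k,m,n}
  d: {a,c,n}
  k: {a,c,n}
  m: {a,c}
  n: {a,c,d,k}

N(d) = ["a", "c", "n"]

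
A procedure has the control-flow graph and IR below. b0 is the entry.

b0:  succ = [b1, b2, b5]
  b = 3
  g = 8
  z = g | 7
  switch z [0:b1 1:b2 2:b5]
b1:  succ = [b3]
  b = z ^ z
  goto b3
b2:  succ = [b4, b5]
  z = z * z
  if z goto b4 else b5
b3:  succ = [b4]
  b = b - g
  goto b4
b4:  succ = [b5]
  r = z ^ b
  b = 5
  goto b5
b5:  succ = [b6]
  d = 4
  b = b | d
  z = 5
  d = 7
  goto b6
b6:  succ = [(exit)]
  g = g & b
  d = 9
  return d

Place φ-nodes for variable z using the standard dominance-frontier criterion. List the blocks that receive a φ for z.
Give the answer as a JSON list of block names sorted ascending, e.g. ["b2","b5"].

idom tree: b1←b0 b2←b0 b3←b1 b4←b0 b5←b0 b6←b5
Join-block Dom:
  b4: preds {b2,b3}: {b0,b2} ∩ {b0,b1,b3} = {b0}; idom=b0
  b5: preds {b0,b2,b4}: {b0} ∩ {b0,b2} ∩ {b0,b4} = {b0}; idom=b0

DF derivation:
  join b4 pred b2: b2 stop@b0
  join b4 pred b3: b3→b1 stop@b0
  join b5 pred b0: · stop@b0
  join b5 pred b2: b2 stop@b0
  join b5 pred b4: b4 stop@b0
  b0: DF=∅
  b1: DF={b4}
  b2: DF={b4,b5}
  b3: DF={b4}
  b4: DF={b5}
  b5: DF=∅
  b6: DF=∅

φ for z: defs {b0,b2,b5}
  DF⁺ = {b4,b5}

Answer: ["b4", "b5"]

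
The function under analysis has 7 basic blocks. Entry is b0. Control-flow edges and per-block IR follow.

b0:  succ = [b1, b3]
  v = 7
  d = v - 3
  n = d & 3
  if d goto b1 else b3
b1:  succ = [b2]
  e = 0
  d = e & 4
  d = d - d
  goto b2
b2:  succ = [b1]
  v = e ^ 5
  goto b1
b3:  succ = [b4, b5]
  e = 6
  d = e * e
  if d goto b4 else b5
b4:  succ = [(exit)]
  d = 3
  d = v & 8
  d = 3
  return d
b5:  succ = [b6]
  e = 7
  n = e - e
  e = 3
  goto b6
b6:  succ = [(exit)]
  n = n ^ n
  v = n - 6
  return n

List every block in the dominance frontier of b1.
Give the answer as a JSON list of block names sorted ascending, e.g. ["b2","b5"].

Answer: ["b1"]

Analysis:
idom tree: b1←b0 b2←b1 b3←b0 b4←b3 b5←b3 b6←b5
Dom at joins:
  b1: preds {b0,b2}: {b0} ∩ {b0,b1,b2} = {b0}; idom=b0

Frontier:
  join b1 pred b0: · stop@b0
  join b1 pred b2: b2→b1 stop@b0
  DF(b0)=∅
  DF(b1)={b1}
  DF(b2)={b1}
  DF(b3)=∅
  DF(b4)=∅
  DF(b5)=∅
  DF(b6)=∅

DF(b1) = ["b1"]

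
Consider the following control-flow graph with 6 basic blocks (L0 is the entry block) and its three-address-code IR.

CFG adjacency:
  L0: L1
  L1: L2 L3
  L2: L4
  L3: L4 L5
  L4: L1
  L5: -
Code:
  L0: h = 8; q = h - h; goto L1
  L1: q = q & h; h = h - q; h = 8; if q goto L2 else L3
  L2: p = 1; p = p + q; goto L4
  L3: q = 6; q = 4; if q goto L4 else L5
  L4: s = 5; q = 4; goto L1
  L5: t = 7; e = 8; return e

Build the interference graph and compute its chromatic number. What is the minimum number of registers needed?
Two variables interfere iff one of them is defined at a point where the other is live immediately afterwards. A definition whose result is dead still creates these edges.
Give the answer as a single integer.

Answer: 3

Analysis:
Block summaries:
  L0: {h,q} / ∅
  L1: {h,q} / {h,q}
  L2: {p} / {q}
  L3: {q} / ∅
  L4: {q,s} / ∅
  L5: {e,t} / ∅

Live sets:
  L0 li=∅ lo={h,q}
  L1 li={h,q} lo={h,q}
  L2 li={h,q} lo={h}
  L3 li={h} lo={h}
  L4 li={h} lo={h,q}
  L5 li=∅ lo=∅

Interference:
  e↔∅
  h↔{p,q,s}
  p↔{h,q}
  q↔{h,p}
  s↔{h}
  t↔∅

Registers:
  lower bound: {h,p,q} mutually conflict ⇒ χ ≥ 3
  assign e→c0 h→c0 p→c1 q→c2 s→c1 t→c0 — no edge inside a register ⇒ χ ≤ 3
  χ = 3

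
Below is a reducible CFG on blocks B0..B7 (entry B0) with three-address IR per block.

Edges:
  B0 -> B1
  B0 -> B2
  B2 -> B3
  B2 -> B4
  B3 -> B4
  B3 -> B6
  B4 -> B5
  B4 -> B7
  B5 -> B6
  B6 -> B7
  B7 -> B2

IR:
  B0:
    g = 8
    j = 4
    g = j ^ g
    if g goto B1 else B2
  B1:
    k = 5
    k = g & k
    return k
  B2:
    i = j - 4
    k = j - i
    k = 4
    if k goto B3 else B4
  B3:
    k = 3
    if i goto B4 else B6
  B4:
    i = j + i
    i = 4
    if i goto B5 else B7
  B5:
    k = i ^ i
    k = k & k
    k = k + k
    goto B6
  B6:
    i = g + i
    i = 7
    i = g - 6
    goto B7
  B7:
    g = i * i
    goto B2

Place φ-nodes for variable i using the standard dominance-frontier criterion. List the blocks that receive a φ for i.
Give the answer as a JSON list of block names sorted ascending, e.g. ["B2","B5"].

Answer: ["B2", "B6", "B7"]

Working:
idom tree: B1←B0 B2←B0 B3←B2 B4←B2 B5←B4 B6←B2 B7←B2
Dom∩ at merges:
  B2: preds {B0,B7}: {B0} ∩ {B0,B2,B7} = {B0}; idom=B0
  B4: preds {B2,B3}: {B0,B2} ∩ {B0,B2,B3} = {B0,B2}; idom=B2
  B6: preds {B3,B5}: {B0,B2,B3} ∩ {B0,B2,B4,B5} = {B0,B2}; idom=B2
  B7: preds {B4,B6}: {B0,B2,B4} ∩ {B0,B2,B6} = {B0,B2}; idom=B2

DF walk-up:
  B2←B0: walk · to B0
  B2←B7: walk B7→B2 to B0
  B4←B2: walk · to B2
  B4←B3: walk B3 to B2
  B6←B3: walk B3 to B2
  B6←B5: walk B5→B4 to B2
  B7←B4: walk B4 to B2
  B7←B6: walk B6 to B2
  B0 → ∅
  B1 → ∅
  B2 → {B2}
  B3 → {B4,B6}
  B4 → {B6,B7}
  B5 → {B6}
  B6 → {B7}
  B7 → {B2}

φ for i: defs {B2,B4,B6}
  DF⁺ = {B2,B6,B7}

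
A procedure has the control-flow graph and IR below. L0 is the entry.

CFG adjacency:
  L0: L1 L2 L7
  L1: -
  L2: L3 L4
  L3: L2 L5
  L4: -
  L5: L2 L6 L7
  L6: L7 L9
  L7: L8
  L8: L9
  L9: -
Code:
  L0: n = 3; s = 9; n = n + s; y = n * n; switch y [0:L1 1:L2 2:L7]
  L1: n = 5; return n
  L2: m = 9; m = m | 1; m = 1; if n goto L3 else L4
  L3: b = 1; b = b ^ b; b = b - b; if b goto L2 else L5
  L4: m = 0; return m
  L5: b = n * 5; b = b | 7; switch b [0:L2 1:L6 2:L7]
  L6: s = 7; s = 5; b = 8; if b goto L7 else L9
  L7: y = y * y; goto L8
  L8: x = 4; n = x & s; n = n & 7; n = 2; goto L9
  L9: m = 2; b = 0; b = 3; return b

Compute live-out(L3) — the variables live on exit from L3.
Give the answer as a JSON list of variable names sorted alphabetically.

Answer: ["n", "s", "y"]

Working:
def/use:
  L0 def {n,s,y} use ∅
  L1 def {n} use ∅
  L2 def {m} use {n}
  L3 def {b} use ∅
  L4 def {m} use ∅
  L5 def {b} use {n}
  L6 def {b,s} use ∅
  L7 def {y} use {y}
  L8 def {n,x} use {s}
  L9 def {b,m} use ∅

Backward fixpoint:
  L0 li=∅ lo={n,s,y}
  L1 li=∅ lo=∅
  L2 li={n,s,y} lo={n,s,y}
  L3 li={n,s,y} lo={n,s,y}
  L4 li=∅ lo=∅
  L5 li={n,s,y} lo={n,s,y}
  L6 li={y} lo={s,y}
  L7 li={s,y} lo={s}
  L8 li={s} lo=∅
  L9 li=∅ lo=∅

live-out(L3) = ["n", "s", "y"]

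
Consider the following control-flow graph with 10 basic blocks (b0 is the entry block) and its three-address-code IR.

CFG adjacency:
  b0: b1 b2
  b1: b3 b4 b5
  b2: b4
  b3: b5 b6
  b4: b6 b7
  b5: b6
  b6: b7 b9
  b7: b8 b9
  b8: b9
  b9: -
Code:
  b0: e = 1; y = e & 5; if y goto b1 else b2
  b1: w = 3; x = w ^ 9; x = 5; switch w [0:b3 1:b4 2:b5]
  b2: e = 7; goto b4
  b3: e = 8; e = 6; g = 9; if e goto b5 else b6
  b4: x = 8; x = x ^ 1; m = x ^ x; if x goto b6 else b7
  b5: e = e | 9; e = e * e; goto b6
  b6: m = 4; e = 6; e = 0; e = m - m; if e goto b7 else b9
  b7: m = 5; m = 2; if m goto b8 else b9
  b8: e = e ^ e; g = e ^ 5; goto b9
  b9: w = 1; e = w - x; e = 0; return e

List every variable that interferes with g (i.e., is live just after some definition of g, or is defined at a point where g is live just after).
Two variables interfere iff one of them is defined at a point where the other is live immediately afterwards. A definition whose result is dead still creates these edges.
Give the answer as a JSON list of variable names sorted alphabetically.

def/use:
  b0: def={e,y} ue=∅
  b1: def={w,x} ue=∅
  b2: def={e} ue=∅
  b3: def={e,g} ue=∅
  b4: def={m,x} ue=∅
  b5: def={e} ue={e}
  b6: def={e,m} ue=∅
  b7: def={m} ue=∅
  b8: def={e,g} ue={e}
  b9: def={e,w} ue={x}

Backward fixpoint:
  b0 li=∅ lo={e}
  b1 li={e} lo={e,x}
  b2 li=∅ lo={e}
  b3 li={x} lo={e,x}
  b4 li={e} lo={e,x}
  b5 li={e,x} lo={x}
  b6 li={x} lo={e,x}
  b7 li={e,x} lo={e,x}
  b8 li={e,x} lo={x}
  b9 li={x} lo=∅

Interfere edges:
  e: {g,m,w,x,y}
  g: {e,x}
  m: {e,x}
  w: {e,x}
  x: {e,g,m,w}
  y: {e}

N(g) = ["e", "x"]

Answer: ["e", "x"]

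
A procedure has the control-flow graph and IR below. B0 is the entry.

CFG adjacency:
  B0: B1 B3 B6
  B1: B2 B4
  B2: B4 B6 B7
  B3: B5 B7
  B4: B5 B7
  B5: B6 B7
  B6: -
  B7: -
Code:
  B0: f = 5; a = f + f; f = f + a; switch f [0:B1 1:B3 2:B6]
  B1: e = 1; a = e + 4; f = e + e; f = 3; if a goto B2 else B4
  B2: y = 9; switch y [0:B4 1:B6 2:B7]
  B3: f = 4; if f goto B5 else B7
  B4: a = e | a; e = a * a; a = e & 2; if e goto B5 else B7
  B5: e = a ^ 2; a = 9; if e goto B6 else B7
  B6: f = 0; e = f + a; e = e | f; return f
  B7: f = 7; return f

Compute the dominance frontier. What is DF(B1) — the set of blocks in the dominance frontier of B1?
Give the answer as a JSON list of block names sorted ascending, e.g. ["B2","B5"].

Answer: ["B5", "B6", "B7"]

Analysis:
idom tree: B1←B0 B2←B1 B3←B0 B4←B1 B5←B0 B6←B0 B7←B0
Join-block Dom:
  B4: preds {B1,B2}: {B0,B1} ∩ {B0,B1,B2} = {B0,B1}; idom=B1
  B5: preds {B3,B4}: {B0,B3} ∩ {B0,B1,B4} = {B0}; idom=B0
  B6: preds {B0,B2,B5}: {B0} ∩ {B0,B1,B2} ∩ {B0,B5} = {B0}; idom=B0
  B7: preds {B2,B3,B4,B5}: {B0,B1,B2} ∩ {B0,B3} ∩ {B0,B1,B4} ∩ {B0,B5} = {B0}; idom=B0

Frontier:
  B4←B1: walk · to B1
  B4←B2: walk B2 to B1
  B5←B3: walk B3 to B0
  B5←B4: walk B4→B1 to B0
  B6←B0: walk · to B0
  B6←B2: walk B2→B1 to B0
  B6←B5: walk B5 to B0
  B7←B2: walk B2→B1 to B0
  B7←B3: walk B3 to B0
  B7←B4: walk B4→B1 to B0
  B7←B5: walk B5 to B0
  B0 → ∅
  B1 → {B5,B6,B7}
  B2 → {B4,B6,B7}
  B3 → {B5,B7}
  B4 → {B5,B7}
  B5 → {B6,B7}
  B6 → ∅
  B7 → ∅

DF(B1) = ["B5", "B6", "B7"]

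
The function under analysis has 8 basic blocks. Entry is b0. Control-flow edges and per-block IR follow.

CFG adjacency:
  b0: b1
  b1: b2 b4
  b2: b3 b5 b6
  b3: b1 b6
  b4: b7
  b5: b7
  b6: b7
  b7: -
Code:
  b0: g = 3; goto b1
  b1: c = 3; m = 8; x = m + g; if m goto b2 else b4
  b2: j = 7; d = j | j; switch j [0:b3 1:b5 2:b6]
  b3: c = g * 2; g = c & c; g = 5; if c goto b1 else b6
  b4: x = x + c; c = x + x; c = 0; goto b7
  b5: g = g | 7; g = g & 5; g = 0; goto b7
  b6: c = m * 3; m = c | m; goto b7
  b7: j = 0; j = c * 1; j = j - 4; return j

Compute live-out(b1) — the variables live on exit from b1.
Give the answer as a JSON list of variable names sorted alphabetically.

def/use:
  b0: {g} / ∅
  b1: {c,m,x} / {g}
  b2: {d,j} / ∅
  b3: {c,g} / {g}
  b4: {c,x} / {c,x}
  b5: {g} / {g}
  b6: {c,m} / {m}
  b7: {j} / {c}

Live sets:
  b0 li=∅ lo={g}
  b1 li={g} lo={c,g,m,x}
  b2 li={c,g,m} lo={c,g,m}
  b3 li={g,m} lo={g,m}
  b4 li={c,x} lo={c}
  b5 li={c,g} lo={c}
  b6 li={m} lo={c}
  b7 li={c} lo=∅

live-out(b1) = ["c", "g", "m", "x"]

Answer: ["c", "g", "m", "x"]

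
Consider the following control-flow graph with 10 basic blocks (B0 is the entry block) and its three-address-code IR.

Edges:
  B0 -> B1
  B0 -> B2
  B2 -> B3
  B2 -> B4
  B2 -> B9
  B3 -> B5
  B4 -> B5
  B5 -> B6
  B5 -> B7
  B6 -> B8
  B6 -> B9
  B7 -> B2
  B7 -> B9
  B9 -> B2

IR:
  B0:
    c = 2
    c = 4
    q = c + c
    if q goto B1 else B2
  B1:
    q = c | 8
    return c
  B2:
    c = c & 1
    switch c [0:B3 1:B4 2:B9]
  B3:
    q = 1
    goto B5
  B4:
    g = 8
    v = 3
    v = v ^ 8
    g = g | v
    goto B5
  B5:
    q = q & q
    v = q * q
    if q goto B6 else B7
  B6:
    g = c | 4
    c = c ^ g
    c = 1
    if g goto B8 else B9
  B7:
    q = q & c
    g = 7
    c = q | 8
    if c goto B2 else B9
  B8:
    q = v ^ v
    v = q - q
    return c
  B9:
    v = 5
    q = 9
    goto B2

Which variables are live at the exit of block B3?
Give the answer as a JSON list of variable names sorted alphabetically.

Per-block:
  B0: {c,q} / ∅
  B1: {q} / {c}
  B2: {c} / {c}
  B3: {q} / ∅
  B4: {g,v} / ∅
  B5: {q,v} / {q}
  B6: {c,g} / {c}
  B7: {c,g,q} / {c,q}
  B8: {q,v} / {c,v}
  B9: {q,v} / ∅

Live sets:
  B0 li=∅ lo={c,q}
  B1 li={c} lo=∅
  B2 li={c,q} lo={c,q}
  B3 li={c} lo={c,q}
  B4 li={c,q} lo={c,q}
  B5 li={c,q} lo={c,q,v}
  B6 li={c,v} lo={c,v}
  B7 li={c,q} lo={c,q}
  B8 li={c,v} lo=∅
  B9 li={c} lo={c,q}

live-out(B3) = ["c", "q"]

Answer: ["c", "q"]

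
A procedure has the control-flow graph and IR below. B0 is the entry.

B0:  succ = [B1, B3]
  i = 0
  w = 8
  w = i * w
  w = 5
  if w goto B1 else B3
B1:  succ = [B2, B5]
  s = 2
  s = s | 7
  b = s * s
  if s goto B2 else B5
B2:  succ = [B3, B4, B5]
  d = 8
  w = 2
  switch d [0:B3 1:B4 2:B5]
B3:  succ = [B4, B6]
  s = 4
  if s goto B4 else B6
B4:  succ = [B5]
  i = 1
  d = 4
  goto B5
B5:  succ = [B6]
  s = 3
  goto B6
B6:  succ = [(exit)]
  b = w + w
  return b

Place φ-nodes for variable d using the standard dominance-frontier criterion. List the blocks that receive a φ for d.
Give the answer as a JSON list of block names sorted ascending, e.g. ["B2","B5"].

Answer: ["B3", "B4", "B5", "B6"]

Analysis:
idom tree: B1←B0 B2←B1 B3←B0 B4←B0 B5←B0 B6←B0
Join-block Dom:
  B3: preds {B0,B2}: {B0} ∩ {B0,B1,B2} = {B0}; idom=B0
  B4: preds {B2,B3}: {B0,B1,B2} ∩ {B0,B3} = {B0}; idom=B0
  B5: preds {B1,B2,B4}: {B0,B1} ∩ {B0,B1,B2} ∩ {B0,B4} = {B0}; idom=B0
  B6: preds {B3,B5}: {B0,B3} ∩ {B0,B5} = {B0}; idom=B0

DF derivation:
  join B3 pred B0: · stop@B0
  join B3 pred B2: B2→B1 stop@B0
  join B4 pred B2: B2→B1 stop@B0
  join B4 pred B3: B3 stop@B0
  join B5 pred B1: B1 stop@B0
  join B5 pred B2: B2→B1 stop@B0
  join B5 pred B4: B4 stop@B0
  join B6 pred B3: B3 stop@B0
  join B6 pred B5: B5 stop@B0
  DF(B0)=∅
  DF(B1)={B3,B4,B5}
  DF(B2)={B3,B4,B5}
  DF(B3)={B4,B6}
  DF(B4)={B5}
  DF(B5)={B6}
  DF(B6)=∅

φ for d: defs {B2,B4}
  DF⁺ = {B3,B4,B5,B6}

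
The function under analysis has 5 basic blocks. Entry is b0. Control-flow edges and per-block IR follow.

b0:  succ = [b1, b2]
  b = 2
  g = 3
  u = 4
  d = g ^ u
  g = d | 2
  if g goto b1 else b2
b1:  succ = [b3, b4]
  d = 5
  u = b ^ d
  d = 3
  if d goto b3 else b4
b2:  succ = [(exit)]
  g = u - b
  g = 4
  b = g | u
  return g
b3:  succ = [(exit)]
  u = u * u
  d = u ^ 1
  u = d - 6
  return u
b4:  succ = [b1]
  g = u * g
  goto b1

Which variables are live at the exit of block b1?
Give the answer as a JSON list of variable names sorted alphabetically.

Per-block:
  b0: def={b,d,g,u} ue=∅
  b1: def={d,u} ue={b}
  b2: def={b,g} ue={b,u}
  b3: def={d,u} ue={u}
  b4: def={g} ue={g,u}

Liveness:
  b0 li=∅ lo={b,g,u}
  b1 li={b,g} lo={b,g,u}
  b2 li={b,u} lo=∅
  b3 li={u} lo=∅
  b4 li={b,g,u} lo={b,g}

live-out(b1) = ["b", "g", "u"]

Answer: ["b", "g", "u"]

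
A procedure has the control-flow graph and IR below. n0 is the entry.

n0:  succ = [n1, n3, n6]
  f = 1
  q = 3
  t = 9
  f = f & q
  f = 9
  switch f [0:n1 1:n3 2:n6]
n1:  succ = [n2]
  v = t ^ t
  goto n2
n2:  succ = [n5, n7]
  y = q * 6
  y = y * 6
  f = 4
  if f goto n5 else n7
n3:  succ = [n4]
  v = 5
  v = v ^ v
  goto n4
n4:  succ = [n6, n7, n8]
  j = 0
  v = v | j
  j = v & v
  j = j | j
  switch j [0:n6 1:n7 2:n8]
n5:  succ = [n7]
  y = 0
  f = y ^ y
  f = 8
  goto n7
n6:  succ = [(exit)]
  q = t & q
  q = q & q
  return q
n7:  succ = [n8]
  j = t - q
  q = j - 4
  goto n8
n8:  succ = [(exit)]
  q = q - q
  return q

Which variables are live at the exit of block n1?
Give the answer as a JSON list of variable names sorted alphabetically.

Answer: ["q", "t"]

Derivation:
Block summaries:
  n0: {f,q,t} / ∅
  n1: {v} / {t}
  n2: {f,y} / {q}
  n3: {v} / ∅
  n4: {j,v} / {v}
  n5: {f,y} / ∅
  n6: {q} / {q,t}
  n7: {j,q} / {q,t}
  n8: {q} / {q}

Liveness:
  n0 li=∅ lo={q,t}
  n1 li={q,t} lo={q,t}
  n2 li={q,t} lo={q,t}
  n3 li={q,t} lo={q,t,v}
  n4 li={q,t,v} lo={q,t}
  n5 li={q,t} lo={q,t}
  n6 li={q,t} lo=∅
  n7 li={q,t} lo={q}
  n8 li={q} lo=∅

live-out(n1) = ["q", "t"]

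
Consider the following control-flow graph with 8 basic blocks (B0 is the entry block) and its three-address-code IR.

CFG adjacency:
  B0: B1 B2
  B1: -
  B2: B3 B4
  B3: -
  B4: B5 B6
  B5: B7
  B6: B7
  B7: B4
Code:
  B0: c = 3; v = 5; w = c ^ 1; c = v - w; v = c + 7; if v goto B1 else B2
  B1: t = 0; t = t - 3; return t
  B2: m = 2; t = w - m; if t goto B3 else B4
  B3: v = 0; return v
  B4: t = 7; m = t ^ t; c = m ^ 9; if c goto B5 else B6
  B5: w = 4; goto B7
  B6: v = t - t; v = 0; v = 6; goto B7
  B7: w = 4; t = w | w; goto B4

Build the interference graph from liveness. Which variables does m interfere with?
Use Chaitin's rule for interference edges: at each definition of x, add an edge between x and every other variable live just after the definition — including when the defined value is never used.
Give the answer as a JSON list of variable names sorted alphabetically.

Per-block:
  B0: {c,v,w} / ∅
  B1: {t} / ∅
  B2: {m,t} / {w}
  B3: {v} / ∅
  B4: {c,m,t} / ∅
  B5: {w} / ∅
  B6: {v} / {t}
  B7: {t,w} / ∅

Live sets:
  live B0: ∅→{w}
  live B1: ∅→∅
  live B2: {w}→∅
  live B3: ∅→∅
  live B4: ∅→{t}
  live B5: ∅→∅
  live B6: {t}→∅
  live B7: ∅→∅

Interference:
  c↔{t,v,w}
  m↔{t,w}
  t↔{c,m}
  v↔{c,w}
  w↔{c,m,v}

N(m) = ["t", "w"]

Answer: ["t", "w"]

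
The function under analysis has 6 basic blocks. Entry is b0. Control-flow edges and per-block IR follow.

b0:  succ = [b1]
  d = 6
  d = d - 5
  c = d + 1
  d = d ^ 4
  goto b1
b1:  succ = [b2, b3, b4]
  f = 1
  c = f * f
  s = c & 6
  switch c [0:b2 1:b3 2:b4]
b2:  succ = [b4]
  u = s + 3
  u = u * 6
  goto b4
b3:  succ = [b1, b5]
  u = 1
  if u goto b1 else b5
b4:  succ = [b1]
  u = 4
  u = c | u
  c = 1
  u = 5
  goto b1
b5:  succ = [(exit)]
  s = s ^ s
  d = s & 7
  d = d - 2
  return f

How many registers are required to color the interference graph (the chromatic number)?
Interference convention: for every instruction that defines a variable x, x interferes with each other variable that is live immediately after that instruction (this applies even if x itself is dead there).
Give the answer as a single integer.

Answer: 4

Derivation:
def/use:
  b0: {c,d} / ∅
  b1: {c,f,s} / ∅
  b2: {u} / {s}
  b3: {u} / ∅
  b4: {c,u} / {c}
  b5: {d,s} / {f,s}

Live sets:
  live b0: ∅→∅
  live b1: ∅→{c,f,s}
  live b2: {c,s}→{c}
  live b3: {f,s}→{f,s}
  live b4: {c}→∅
  live b5: {f,s}→∅

Interfere edges:
  c — {d,f,s,u}
  d — {c,f}
  f — {c,d,s,u}
  s — {c,f,u}
  u — {c,f,s}

Colouring:
  lower bound: {c,f,s,u} mutually conflict ⇒ χ ≥ 4
  4-colouring: r0={c}  r1={f}  r2={d,s}  r3={u}
  χ = 4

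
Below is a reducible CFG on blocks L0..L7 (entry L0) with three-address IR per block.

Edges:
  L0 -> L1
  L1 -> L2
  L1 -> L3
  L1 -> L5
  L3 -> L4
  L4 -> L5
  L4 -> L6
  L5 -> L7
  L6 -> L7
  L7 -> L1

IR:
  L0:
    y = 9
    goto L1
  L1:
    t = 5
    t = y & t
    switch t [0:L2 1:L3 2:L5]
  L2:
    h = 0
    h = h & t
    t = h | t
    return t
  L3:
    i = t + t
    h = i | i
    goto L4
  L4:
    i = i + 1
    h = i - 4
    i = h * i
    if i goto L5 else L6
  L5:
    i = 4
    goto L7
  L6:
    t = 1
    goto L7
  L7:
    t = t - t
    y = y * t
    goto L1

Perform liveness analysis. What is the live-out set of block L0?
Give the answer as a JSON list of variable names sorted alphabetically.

Answer: ["y"]

Working:
Per-block:
  L0: def={y} ue=∅
  L1: def={t} ue={y}
  L2: def={h,t} ue={t}
  L3: def={h,i} ue={t}
  L4: def={h,i} ue={i}
  L5: def={i} ue=∅
  L6: def={t} ue=∅
  L7: def={t,y} ue={t,y}

Backward fixpoint:
  L0: in=∅ out={y}
  L1: in={y} out={t,y}
  L2: in={t} out=∅
  L3: in={t,y} out={i,t,y}
  L4: in={i,t,y} out={t,y}
  L5: in={t,y} out={t,y}
  L6: in={y} out={t,y}
  L7: in={t,y} out={y}

live-out(L0) = ["y"]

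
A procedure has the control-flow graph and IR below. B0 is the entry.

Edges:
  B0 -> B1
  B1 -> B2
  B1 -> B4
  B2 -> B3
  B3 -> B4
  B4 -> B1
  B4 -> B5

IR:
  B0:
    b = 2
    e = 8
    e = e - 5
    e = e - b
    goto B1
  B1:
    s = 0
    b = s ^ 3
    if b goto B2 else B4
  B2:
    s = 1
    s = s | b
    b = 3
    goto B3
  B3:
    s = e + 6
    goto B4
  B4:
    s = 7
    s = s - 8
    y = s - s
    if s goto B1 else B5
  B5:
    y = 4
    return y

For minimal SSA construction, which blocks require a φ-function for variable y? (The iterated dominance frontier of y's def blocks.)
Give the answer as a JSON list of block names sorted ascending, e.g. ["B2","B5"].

idom tree: B1←B0 B2←B1 B3←B2 B4←B1 B5←B4
Join-block Dom:
  B1: preds {B0,B4}: {B0} ∩ {B0,B1,B4} = {B0}; idom=B0
  B4: preds {B1,B3}: {B0,B1} ∩ {B0,B1,B2,B3} = {B0,B1}; idom=B1

DF derivation:
  join B1 pred B0: · stop@B0
  join B1 pred B4: B4→B1 stop@B0
  join B4 pred B1: · stop@B1
  join B4 pred B3: B3→B2 stop@B1
  B0 → ∅
  B1 → {B1}
  B2 → {B4}
  B3 → {B4}
  B4 → {B1}
  B5 → ∅

φ for y: defs {B4,B5}
  DF⁺ = {B1}

Answer: ["B1"]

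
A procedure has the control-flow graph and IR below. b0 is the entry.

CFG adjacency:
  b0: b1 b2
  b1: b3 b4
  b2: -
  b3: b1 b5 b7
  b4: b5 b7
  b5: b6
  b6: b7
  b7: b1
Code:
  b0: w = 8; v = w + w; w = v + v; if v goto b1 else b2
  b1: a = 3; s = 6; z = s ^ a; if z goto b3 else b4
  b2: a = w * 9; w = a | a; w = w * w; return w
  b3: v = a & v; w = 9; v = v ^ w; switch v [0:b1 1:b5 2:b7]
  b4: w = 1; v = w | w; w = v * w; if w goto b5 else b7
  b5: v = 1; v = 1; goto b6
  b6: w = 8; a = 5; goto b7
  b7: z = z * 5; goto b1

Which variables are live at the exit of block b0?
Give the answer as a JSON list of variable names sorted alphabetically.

Answer: ["v", "w"]

Working:
Per-block:
  b0 def {v,w} use ∅
  b1 def {a,s,z} use ∅
  b2 def {a,w} use {w}
  b3 def {v,w} use {a,v}
  b4 def {v,w} use ∅
  b5 def {v} use ∅
  b6 def {a,w} use ∅
  b7 def {z} use {z}

Live sets:
  b0: in=∅ out={v,w}
  b1: in={v} out={a,v,z}
  b2: in={w} out=∅
  b3: in={a,v,z} out={v,z}
  b4: in={z} out={v,z}
  b5: in={z} out={v,z}
  b6: in={v,z} out={v,z}
  b7: in={v,z} out={v}

live-out(b0) = ["v", "w"]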